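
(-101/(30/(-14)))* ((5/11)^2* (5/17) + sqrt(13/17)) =44.08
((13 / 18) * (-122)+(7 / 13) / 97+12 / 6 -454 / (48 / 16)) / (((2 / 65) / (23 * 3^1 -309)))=538938800 / 291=1852023.37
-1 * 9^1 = -9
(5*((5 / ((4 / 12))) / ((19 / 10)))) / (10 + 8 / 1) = 125 / 57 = 2.19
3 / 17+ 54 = 921 / 17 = 54.18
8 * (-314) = -2512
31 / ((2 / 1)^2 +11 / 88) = 248 / 33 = 7.52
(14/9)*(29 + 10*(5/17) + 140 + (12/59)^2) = 142483754/532593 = 267.53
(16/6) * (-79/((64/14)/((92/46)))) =-553/6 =-92.17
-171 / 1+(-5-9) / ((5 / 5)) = -185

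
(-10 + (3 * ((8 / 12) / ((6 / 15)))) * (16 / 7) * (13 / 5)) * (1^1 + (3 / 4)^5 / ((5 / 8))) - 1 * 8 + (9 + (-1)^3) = 60927 / 2240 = 27.20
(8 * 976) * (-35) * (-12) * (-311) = -1019880960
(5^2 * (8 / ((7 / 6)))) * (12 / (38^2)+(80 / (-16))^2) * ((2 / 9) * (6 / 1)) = 14444800 / 2527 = 5716.19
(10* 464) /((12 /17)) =19720 /3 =6573.33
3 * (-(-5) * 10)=150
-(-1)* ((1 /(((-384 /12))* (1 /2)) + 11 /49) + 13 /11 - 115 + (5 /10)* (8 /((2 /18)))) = -669707 /8624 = -77.66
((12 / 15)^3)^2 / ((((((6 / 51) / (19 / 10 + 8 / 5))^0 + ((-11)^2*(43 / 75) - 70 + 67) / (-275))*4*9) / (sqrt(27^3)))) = 304128*sqrt(3) / 391175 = 1.35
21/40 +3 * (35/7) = 621/40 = 15.52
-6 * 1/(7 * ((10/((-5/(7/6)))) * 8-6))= 0.03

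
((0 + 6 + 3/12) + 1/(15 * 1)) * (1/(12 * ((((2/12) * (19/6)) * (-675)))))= -379/256500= -0.00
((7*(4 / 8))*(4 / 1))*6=84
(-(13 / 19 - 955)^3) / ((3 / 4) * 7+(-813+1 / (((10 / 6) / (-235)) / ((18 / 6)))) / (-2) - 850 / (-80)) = 47689977567744 / 34781989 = 1371111.28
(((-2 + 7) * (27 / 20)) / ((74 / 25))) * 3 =2025 / 296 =6.84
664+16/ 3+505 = 3523/ 3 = 1174.33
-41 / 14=-2.93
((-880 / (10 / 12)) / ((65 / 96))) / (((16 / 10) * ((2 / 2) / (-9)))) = 114048 / 13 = 8772.92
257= 257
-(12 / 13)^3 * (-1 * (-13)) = -1728 / 169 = -10.22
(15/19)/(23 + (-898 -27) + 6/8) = -12/13699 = -0.00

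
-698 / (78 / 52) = -1396 / 3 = -465.33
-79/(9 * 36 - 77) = -79/247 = -0.32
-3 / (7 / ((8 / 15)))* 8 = -64 / 35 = -1.83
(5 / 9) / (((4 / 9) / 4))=5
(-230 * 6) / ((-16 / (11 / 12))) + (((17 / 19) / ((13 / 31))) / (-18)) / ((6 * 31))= 8436217 / 106704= 79.06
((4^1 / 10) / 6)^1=0.07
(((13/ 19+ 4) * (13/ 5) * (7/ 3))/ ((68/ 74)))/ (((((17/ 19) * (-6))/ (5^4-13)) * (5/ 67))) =-20077421/ 425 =-47240.99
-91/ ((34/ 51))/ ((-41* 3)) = 91/ 82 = 1.11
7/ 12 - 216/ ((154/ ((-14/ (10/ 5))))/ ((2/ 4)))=725/ 132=5.49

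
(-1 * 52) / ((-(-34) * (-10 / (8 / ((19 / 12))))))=1248 / 1615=0.77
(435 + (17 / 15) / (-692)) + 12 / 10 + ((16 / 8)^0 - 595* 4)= -20166281 / 10380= -1942.80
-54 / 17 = -3.18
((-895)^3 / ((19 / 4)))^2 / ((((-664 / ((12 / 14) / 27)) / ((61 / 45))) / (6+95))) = -2533257911676978512500 / 16989021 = -149111470971575.03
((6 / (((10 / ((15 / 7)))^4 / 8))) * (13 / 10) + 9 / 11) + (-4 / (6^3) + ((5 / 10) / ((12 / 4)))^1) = 7829093 / 7130970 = 1.10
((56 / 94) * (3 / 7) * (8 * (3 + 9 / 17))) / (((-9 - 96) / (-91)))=4992 / 799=6.25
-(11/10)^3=-1331/1000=-1.33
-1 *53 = -53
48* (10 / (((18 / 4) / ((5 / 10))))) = 160 / 3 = 53.33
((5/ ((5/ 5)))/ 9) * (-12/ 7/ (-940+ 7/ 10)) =200/ 197253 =0.00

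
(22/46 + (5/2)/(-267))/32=5759/393024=0.01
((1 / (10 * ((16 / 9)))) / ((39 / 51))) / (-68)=-9 / 8320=-0.00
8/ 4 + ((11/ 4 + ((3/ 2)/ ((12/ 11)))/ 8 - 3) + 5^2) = 1723/ 64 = 26.92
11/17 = 0.65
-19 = -19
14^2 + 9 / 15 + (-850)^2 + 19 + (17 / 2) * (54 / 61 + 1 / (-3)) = 1322578133 / 1830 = 722720.29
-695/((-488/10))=3475/244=14.24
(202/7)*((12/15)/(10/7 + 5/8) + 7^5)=278882614/575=485013.24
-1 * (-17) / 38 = 17 / 38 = 0.45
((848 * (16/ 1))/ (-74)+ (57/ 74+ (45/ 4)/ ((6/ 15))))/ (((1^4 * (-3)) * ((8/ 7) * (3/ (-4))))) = -320033/ 5328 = -60.07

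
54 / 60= 9 / 10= 0.90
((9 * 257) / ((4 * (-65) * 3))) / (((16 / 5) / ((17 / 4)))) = -13107 / 3328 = -3.94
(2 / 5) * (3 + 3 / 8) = 27 / 20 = 1.35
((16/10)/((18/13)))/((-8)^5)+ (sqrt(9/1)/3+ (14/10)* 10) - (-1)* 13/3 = 7127027/368640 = 19.33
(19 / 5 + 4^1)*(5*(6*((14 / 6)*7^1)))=3822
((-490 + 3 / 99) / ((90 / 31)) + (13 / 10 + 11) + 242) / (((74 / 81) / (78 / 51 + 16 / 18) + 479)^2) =238155 / 639857878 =0.00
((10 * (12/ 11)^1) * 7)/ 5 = 168/ 11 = 15.27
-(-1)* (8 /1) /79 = 8 /79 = 0.10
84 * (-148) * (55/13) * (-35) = 23931600/13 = 1840892.31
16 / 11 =1.45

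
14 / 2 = 7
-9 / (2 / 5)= -45 / 2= -22.50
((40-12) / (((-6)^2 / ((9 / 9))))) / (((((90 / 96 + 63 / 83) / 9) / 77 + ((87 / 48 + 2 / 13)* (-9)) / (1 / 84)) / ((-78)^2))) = -3.18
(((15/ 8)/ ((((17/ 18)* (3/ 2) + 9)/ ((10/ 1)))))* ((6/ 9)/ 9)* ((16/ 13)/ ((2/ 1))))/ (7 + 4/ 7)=112/ 10335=0.01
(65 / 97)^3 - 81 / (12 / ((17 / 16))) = -401340907 / 58411072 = -6.87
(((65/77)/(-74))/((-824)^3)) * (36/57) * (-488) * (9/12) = -35685/7571251870336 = -0.00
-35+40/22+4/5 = -1781/55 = -32.38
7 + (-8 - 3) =-4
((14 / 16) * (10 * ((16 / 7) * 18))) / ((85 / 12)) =864 / 17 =50.82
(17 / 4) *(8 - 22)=-59.50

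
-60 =-60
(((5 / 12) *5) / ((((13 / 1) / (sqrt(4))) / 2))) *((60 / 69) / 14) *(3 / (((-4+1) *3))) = -250 / 18837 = -0.01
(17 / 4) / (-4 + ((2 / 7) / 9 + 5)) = 1071 / 260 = 4.12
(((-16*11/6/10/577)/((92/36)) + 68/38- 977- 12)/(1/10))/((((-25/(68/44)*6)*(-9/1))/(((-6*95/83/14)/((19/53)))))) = 15.46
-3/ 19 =-0.16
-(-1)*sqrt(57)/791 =sqrt(57)/791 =0.01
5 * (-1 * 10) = -50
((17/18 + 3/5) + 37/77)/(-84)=-14033/582120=-0.02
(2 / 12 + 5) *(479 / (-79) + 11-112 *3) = -135129 / 79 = -1710.49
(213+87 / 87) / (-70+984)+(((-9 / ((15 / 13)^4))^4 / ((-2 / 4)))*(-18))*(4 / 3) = 4865561953287108263017 / 152505340576171875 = 31904.21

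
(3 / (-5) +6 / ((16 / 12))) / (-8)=-39 / 80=-0.49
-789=-789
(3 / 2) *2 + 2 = 5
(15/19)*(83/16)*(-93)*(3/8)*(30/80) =-1042065/19456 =-53.56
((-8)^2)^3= 262144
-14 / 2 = -7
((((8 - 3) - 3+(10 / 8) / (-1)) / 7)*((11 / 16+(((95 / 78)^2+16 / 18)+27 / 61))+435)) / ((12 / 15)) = 1084925125 / 18473728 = 58.73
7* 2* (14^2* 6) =16464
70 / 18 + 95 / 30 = 127 / 18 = 7.06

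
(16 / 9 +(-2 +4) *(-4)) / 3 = -56 / 27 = -2.07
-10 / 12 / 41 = -5 / 246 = -0.02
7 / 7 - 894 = -893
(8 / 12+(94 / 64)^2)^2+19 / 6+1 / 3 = 108285769 / 9437184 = 11.47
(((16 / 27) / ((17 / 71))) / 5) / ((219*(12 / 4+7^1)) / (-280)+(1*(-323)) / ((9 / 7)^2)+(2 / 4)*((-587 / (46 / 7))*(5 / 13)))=-7132944 / 3175953175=-0.00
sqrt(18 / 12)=1.22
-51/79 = -0.65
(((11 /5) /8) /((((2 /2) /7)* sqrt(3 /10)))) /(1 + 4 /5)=77* sqrt(30) /216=1.95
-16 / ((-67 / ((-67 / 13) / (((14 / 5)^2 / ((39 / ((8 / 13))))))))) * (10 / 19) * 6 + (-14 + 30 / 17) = -43.65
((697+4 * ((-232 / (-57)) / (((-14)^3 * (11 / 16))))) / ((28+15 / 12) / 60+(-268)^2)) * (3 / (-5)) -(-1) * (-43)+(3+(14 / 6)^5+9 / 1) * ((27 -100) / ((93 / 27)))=-607887258714748522 / 344769141091221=-1763.17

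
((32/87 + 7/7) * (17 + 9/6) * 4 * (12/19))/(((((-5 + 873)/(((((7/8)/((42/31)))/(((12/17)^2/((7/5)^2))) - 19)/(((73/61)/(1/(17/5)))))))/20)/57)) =-339.64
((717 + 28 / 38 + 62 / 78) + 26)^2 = 304370683204 / 549081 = 554327.47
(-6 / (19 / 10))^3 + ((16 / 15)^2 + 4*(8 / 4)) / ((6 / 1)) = -138748948 / 4629825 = -29.97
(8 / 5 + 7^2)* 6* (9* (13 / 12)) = 29601 / 10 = 2960.10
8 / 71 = 0.11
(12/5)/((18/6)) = 4/5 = 0.80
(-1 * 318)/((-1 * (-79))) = -318/79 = -4.03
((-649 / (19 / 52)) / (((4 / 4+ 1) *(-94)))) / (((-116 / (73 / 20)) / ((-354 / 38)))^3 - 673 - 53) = -18200211236592957 / 1322060055069207598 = -0.01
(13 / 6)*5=65 / 6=10.83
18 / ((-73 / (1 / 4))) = -9 / 146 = -0.06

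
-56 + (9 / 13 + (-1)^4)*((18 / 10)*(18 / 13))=-43756 / 845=-51.78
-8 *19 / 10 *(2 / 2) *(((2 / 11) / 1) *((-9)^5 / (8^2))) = 1121931 / 440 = 2549.84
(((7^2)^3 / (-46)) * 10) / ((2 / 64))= -18823840 / 23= -818427.83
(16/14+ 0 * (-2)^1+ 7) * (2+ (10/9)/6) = 1121/63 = 17.79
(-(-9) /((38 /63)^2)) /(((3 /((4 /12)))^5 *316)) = 49 /36960624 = 0.00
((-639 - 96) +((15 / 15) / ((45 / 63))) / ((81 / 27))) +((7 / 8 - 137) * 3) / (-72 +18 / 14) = -87451 / 120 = -728.76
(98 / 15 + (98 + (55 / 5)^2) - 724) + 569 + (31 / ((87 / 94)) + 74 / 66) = 503137 / 4785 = 105.15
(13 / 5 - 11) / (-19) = 42 / 95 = 0.44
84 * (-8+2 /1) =-504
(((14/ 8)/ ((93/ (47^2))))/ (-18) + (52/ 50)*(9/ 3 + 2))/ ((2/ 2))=96781/ 33480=2.89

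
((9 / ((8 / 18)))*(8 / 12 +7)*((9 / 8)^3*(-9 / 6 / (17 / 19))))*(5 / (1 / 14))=-903154455 / 34816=-25940.79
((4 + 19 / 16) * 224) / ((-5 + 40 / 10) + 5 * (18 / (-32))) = -18592 / 61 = -304.79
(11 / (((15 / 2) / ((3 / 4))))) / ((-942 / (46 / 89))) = -253 / 419190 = -0.00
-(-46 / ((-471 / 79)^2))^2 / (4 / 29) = -597533192621 / 49213429281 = -12.14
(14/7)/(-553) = -2/553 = -0.00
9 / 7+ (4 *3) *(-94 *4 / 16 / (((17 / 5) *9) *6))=-268 / 1071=-0.25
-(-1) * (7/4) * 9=63/4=15.75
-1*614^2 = -376996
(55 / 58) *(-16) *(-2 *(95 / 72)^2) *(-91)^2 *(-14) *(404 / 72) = -34365809.71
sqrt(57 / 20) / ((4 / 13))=13 *sqrt(285) / 40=5.49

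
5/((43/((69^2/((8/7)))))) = 166635/344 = 484.40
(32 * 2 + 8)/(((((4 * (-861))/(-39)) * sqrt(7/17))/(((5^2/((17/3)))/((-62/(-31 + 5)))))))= 228150 * sqrt(119)/1058743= 2.35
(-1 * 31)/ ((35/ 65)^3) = -68107/ 343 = -198.56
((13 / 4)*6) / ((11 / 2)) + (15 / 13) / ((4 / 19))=5163 / 572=9.03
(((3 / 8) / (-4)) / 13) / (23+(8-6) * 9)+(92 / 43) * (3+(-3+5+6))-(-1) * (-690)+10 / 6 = -1462705891 / 2200224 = -664.80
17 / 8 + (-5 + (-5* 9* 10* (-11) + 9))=39649 / 8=4956.12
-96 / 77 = -1.25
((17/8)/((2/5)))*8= 85/2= 42.50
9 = 9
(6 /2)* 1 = 3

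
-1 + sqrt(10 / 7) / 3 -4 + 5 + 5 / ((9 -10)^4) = sqrt(70) / 21 + 5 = 5.40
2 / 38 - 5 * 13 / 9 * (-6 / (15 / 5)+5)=-1232 / 57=-21.61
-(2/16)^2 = -1/64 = -0.02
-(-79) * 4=316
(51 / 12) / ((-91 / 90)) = -765 / 182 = -4.20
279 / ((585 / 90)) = 558 / 13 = 42.92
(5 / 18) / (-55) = -1 / 198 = -0.01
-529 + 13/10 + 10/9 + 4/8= -23674/45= -526.09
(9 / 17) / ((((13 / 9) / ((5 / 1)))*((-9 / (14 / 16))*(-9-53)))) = 0.00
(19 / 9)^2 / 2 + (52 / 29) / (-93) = 321731 / 145638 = 2.21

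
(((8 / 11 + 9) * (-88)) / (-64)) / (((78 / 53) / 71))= 402641 / 624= 645.26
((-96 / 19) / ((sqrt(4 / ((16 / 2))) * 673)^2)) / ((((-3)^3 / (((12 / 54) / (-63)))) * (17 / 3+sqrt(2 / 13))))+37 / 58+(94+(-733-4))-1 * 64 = -2242326614642197645 / 3174472006862562+128 * sqrt(26) / 18244091993463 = -706.36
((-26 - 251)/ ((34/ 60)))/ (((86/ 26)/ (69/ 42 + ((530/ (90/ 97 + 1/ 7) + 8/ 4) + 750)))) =-686463509355/ 3720059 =-184530.27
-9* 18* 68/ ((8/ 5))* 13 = -89505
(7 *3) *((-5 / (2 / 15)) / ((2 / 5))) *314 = -1236375 / 2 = -618187.50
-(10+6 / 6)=-11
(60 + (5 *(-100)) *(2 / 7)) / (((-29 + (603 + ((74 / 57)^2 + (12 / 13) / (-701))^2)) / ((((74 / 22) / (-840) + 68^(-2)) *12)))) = 514324853695761561531 / 78770088978466909434026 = 0.01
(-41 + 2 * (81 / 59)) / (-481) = 61 / 767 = 0.08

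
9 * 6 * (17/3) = 306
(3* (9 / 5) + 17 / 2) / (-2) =-139 / 20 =-6.95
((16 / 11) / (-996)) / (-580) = 1 / 397155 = 0.00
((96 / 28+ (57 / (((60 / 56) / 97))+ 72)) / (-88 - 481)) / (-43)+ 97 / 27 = 88013323 / 23121315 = 3.81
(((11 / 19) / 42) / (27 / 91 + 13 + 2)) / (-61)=-143 / 9679968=-0.00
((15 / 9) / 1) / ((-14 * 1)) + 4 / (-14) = -17 / 42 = -0.40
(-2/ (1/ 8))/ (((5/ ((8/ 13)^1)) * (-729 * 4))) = 32/ 47385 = 0.00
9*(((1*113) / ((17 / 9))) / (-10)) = -9153 / 170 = -53.84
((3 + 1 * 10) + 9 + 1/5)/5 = 111/25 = 4.44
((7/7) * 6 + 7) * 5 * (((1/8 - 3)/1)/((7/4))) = -1495/14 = -106.79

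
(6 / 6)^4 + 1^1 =2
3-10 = -7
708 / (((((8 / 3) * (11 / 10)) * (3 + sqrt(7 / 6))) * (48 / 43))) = 342495 / 4136 - 38055 * sqrt(42) / 8272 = 52.99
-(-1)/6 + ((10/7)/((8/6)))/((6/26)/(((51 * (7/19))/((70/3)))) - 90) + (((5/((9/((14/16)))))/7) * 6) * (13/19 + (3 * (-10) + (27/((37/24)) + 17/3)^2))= 24775581676915/116963351568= 211.82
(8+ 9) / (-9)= -17 / 9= -1.89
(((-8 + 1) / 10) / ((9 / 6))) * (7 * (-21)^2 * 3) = -21609 / 5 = -4321.80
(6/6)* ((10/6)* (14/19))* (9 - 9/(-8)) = 12.43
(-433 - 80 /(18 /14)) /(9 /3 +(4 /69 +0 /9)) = -102511 /633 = -161.94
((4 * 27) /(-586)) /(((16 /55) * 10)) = -297 /4688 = -0.06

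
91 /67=1.36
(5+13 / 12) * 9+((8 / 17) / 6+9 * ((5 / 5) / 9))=11389 / 204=55.83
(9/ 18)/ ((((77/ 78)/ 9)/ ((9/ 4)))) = 10.26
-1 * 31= -31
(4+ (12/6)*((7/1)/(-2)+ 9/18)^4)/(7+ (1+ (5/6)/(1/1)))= 996/53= 18.79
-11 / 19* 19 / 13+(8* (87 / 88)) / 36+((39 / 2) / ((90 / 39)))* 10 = 143927 / 1716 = 83.87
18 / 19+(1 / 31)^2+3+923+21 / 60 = 338630833 / 365180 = 927.30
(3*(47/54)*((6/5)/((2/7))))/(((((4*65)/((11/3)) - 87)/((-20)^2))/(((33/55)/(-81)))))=28952/14337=2.02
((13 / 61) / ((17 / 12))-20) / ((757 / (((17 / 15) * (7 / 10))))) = -72044 / 3463275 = -0.02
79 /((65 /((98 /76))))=1.57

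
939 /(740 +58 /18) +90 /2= 309456 /6689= 46.26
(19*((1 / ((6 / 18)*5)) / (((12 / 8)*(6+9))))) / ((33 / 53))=2014 / 2475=0.81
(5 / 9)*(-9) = -5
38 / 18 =19 / 9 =2.11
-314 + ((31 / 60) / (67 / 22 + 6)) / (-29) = -54363161 / 173130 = -314.00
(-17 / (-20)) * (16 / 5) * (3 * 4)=816 / 25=32.64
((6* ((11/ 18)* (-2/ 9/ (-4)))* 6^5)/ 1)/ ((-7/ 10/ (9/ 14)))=-71280/ 49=-1454.69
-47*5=-235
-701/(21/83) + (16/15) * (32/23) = -6687461/2415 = -2769.13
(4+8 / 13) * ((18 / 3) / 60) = 6 / 13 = 0.46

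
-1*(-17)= 17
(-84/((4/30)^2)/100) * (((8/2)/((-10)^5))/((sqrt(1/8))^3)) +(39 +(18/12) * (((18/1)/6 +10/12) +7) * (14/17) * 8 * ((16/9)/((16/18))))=189 * sqrt(2)/6250 +4303/17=253.16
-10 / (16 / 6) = -15 / 4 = -3.75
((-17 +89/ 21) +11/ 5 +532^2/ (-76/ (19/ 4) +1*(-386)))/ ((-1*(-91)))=-1675741/ 213395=-7.85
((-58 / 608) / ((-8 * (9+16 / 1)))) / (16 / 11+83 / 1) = 319 / 56483200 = 0.00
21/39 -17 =-214/13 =-16.46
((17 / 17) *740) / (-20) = -37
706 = 706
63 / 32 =1.97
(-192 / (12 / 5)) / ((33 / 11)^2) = -8.89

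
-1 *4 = -4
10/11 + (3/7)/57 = 1341/1463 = 0.92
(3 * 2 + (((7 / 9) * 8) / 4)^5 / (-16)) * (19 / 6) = 3046460 / 177147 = 17.20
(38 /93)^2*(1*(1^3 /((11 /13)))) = 18772 /95139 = 0.20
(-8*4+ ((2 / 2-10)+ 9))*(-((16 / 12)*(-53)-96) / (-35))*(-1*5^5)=-10000000 / 21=-476190.48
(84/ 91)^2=144/ 169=0.85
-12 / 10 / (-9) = 2 / 15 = 0.13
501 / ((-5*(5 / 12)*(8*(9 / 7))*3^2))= -1169 / 450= -2.60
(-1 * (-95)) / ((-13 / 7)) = -665 / 13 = -51.15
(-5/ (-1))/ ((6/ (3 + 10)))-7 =23/ 6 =3.83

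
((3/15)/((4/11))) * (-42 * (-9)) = 2079/10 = 207.90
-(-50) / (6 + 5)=50 / 11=4.55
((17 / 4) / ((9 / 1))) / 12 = 17 / 432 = 0.04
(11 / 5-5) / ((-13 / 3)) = 42 / 65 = 0.65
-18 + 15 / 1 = -3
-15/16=-0.94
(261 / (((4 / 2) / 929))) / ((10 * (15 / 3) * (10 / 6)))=727407 / 500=1454.81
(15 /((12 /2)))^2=25 /4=6.25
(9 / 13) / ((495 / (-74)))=-74 / 715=-0.10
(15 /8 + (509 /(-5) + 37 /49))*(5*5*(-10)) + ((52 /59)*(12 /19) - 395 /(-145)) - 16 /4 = 157967213749 /6371764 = 24791.76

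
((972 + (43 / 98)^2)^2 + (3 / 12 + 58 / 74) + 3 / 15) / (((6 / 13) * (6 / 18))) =209664307753127721 / 34127621920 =6143536.99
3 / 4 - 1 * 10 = -37 / 4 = -9.25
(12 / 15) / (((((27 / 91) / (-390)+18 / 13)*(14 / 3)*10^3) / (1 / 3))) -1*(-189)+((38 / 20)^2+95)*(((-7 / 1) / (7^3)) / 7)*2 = 132256795031 / 701906625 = 188.43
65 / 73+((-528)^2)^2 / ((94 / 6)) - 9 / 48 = 272332697409211 / 54896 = 4960884170.23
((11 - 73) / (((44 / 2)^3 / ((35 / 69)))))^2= 1177225 / 134950430736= 0.00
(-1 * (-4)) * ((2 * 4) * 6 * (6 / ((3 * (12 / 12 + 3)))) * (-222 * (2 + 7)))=-191808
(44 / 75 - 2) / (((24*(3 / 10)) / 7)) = -371 / 270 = -1.37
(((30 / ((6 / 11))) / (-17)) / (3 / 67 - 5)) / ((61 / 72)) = 66330 / 86071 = 0.77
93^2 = 8649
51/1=51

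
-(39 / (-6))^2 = -169 / 4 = -42.25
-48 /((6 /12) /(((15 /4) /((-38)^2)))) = -90 /361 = -0.25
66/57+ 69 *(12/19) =44.74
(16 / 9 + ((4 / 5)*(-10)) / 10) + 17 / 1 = 809 / 45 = 17.98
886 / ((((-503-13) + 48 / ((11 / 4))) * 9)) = -4873 / 24678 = -0.20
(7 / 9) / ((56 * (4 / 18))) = 1 / 16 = 0.06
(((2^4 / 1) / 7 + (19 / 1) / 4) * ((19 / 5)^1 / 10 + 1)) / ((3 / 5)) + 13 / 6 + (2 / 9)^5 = 18.35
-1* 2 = -2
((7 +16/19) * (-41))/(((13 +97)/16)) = -46.77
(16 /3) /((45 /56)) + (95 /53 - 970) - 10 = -6951587 /7155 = -971.57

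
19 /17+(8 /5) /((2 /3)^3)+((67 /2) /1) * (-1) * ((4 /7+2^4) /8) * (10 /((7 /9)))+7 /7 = -7369353 /8330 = -884.68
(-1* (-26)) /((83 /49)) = 1274 /83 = 15.35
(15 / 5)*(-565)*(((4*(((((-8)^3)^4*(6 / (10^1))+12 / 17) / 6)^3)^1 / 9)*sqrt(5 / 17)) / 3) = -90081320462624103407750398574846207392*sqrt(85) / 18792225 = -44194273896614711875750250000000.00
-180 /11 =-16.36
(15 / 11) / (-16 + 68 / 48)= -0.09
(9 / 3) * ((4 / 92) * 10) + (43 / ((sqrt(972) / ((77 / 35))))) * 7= 30 / 23 + 3311 * sqrt(3) / 270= 22.54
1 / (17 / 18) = 18 / 17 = 1.06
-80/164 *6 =-120/41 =-2.93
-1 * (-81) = 81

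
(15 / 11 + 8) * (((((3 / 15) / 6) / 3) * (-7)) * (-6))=721 / 165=4.37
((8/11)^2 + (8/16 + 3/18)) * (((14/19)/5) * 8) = 48608/34485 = 1.41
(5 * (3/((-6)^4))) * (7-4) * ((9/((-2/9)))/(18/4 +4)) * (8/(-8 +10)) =-45/68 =-0.66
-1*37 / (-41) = 37 / 41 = 0.90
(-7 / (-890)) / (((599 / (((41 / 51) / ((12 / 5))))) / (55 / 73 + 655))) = 0.00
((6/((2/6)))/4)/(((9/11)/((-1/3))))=-11/6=-1.83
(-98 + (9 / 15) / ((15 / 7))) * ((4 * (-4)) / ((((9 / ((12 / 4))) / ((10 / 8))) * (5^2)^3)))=0.04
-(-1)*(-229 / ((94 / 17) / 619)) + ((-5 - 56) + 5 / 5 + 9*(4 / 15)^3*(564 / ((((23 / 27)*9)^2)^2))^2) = -23644108567891518643 / 920154077051750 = -25695.81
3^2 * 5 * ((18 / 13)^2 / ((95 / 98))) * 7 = 2000376 / 3211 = 622.98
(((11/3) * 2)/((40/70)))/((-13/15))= -385/26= -14.81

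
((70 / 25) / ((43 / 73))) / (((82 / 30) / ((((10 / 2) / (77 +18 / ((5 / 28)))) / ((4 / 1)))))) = 5475 / 447802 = 0.01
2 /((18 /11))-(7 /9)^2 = 50 /81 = 0.62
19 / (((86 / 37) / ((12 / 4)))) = 2109 / 86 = 24.52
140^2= 19600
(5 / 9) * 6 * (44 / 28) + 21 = 551 / 21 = 26.24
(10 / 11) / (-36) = -5 / 198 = -0.03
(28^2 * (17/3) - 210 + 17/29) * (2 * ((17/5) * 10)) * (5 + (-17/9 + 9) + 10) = 4983740876/783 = 6364930.88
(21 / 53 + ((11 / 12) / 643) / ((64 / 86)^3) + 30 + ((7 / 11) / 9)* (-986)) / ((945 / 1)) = -0.04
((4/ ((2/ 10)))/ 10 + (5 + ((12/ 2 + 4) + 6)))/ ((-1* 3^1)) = -23/ 3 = -7.67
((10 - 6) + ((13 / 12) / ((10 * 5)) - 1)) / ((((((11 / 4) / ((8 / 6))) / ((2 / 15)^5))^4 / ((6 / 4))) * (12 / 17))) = 0.00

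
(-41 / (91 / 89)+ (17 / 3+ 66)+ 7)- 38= 155 / 273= 0.57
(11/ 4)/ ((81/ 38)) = 209/ 162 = 1.29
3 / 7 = 0.43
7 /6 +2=19 /6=3.17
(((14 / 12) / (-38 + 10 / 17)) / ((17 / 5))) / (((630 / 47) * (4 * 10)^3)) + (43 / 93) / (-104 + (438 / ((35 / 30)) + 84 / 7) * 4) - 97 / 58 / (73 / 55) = -91946932896159457 / 72990093192192000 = -1.26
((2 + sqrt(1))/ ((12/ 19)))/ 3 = 19/ 12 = 1.58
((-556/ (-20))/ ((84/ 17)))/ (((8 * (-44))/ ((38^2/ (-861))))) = 0.03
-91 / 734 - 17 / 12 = -6785 / 4404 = -1.54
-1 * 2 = -2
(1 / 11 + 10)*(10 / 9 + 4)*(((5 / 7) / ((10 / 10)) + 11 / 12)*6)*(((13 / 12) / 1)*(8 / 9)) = 3031262 / 6237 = 486.01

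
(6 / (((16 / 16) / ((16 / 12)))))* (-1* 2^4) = -128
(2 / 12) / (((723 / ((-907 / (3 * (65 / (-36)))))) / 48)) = 1.85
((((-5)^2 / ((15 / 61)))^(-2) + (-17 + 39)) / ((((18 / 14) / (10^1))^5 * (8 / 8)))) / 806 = 68793034226000 / 88547695587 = 776.90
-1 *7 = -7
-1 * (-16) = 16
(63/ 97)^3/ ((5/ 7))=1750329/ 4563365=0.38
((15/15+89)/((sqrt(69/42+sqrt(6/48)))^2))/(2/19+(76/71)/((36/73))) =703692360/27879679 - 107083620* sqrt(2)/27879679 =19.81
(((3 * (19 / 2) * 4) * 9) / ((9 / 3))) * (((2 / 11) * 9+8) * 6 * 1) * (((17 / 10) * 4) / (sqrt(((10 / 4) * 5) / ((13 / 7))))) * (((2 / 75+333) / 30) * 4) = 41047801248 * sqrt(182) / 240625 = 2301361.51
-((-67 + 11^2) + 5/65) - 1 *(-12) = -547/13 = -42.08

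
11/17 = 0.65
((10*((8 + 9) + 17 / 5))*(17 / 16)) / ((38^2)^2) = 0.00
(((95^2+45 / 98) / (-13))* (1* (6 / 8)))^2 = 7040982645225 / 25969216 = 271128.04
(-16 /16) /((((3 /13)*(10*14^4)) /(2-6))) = 13 /288120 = 0.00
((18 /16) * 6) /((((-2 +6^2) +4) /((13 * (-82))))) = -14391 /76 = -189.36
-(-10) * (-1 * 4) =-40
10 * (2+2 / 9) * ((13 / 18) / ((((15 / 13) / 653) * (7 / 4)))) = 8828560 / 1701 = 5190.22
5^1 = 5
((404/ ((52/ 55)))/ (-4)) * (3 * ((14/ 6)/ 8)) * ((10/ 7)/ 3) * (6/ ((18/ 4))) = -27775/ 468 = -59.35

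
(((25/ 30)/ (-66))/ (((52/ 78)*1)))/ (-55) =1/ 2904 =0.00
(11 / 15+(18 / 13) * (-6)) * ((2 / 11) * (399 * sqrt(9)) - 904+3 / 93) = 8863477 / 1705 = 5198.52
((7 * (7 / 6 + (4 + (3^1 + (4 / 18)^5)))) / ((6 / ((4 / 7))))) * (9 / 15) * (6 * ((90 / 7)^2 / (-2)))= -19290620 / 11907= -1620.11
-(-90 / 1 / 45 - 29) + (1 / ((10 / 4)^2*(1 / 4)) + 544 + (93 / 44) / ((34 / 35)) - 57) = 19478511 / 37400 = 520.82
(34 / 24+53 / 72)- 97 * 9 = -62701 / 72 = -870.85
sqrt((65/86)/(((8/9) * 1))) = 3 * sqrt(2795)/172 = 0.92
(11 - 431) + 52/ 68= -7127/ 17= -419.24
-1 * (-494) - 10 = 484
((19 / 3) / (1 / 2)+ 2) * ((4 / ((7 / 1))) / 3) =2.79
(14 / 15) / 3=14 / 45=0.31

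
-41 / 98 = -0.42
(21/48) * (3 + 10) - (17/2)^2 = -1065/16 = -66.56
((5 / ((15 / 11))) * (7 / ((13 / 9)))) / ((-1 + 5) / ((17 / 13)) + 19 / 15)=58905 / 14339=4.11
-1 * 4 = -4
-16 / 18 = -8 / 9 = -0.89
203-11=192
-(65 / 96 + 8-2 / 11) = -8971 / 1056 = -8.50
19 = 19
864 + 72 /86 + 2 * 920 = 116308 /43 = 2704.84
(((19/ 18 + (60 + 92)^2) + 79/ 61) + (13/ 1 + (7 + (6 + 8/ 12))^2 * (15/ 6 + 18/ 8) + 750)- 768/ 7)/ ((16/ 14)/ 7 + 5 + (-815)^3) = -294677509/ 6472301329768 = -0.00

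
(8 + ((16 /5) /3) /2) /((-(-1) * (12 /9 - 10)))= -64 /65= -0.98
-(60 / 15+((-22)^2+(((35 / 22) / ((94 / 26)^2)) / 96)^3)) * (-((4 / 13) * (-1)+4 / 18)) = -247775702161275844620655 / 5940524006710698442752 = -41.71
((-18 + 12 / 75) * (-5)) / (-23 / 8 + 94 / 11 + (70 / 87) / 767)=2618979792 / 166519655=15.73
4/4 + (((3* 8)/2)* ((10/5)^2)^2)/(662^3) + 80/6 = 14.33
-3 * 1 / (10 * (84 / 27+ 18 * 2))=-27 / 3520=-0.01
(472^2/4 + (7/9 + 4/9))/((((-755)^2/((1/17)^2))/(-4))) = -80204/59305401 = -0.00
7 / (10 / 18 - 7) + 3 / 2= 12 / 29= 0.41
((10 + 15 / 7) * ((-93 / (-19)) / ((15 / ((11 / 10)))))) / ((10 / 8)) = 11594 / 3325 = 3.49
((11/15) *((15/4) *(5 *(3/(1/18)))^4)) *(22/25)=12860872200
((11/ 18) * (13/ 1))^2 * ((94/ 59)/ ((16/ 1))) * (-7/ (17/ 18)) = -46.58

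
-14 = -14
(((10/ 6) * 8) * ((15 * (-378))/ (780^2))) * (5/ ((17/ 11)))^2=-63525/ 48841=-1.30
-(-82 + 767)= -685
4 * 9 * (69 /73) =2484 /73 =34.03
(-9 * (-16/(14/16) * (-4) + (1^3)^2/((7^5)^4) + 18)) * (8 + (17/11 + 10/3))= -9272431288541783174625/877714929273732011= -10564.29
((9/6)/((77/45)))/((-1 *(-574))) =135/88396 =0.00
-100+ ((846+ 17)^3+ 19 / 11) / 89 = 7221648.86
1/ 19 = 0.05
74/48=37/24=1.54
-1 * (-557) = 557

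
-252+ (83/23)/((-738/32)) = -2140052/8487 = -252.16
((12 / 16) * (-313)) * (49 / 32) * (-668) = 7683837 / 32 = 240119.91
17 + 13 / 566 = 9635 / 566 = 17.02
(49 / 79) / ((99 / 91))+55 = 434614 / 7821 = 55.57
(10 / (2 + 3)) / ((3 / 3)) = 2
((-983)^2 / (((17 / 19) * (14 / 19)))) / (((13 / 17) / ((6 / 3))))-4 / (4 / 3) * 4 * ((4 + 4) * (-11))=348926425 / 91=3834356.32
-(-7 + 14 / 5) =21 / 5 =4.20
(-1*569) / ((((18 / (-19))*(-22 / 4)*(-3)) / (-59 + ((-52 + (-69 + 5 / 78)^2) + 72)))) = 310003835783 / 1806948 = 171562.12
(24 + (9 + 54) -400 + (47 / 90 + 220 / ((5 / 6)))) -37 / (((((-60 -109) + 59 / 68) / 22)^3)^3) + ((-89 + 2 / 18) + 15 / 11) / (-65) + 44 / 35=-41423011323413794303299879037290693400217 / 902971794639656082154851163183638270690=-45.87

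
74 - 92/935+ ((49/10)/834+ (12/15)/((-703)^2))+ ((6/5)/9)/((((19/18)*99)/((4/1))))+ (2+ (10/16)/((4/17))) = 14680629121099/186850538720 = 78.57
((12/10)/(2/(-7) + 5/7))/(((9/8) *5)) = 112/225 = 0.50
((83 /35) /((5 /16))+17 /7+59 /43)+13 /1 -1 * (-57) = 612454 /7525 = 81.39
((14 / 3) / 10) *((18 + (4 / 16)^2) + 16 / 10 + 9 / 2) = 13531 / 1200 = 11.28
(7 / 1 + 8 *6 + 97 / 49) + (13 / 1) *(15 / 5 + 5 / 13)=4948 / 49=100.98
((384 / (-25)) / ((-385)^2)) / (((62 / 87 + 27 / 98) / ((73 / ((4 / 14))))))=-17071488 / 637140625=-0.03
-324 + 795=471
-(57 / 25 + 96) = -2457 / 25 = -98.28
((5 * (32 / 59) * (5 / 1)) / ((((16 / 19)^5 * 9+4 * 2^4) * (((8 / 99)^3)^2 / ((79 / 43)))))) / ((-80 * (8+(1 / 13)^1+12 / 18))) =-59358852991137066939 / 31470203044888576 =-1886.19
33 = 33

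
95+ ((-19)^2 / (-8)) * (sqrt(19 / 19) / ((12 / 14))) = 2033 / 48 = 42.35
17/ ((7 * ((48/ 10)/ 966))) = 1955/ 4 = 488.75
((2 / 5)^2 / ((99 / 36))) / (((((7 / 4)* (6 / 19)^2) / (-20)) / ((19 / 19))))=-23104 / 3465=-6.67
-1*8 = -8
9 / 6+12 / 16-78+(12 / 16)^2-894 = -15507 / 16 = -969.19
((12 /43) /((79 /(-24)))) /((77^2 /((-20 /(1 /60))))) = 345600 /20140813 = 0.02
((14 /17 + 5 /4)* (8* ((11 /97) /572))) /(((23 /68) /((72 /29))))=20304 /841087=0.02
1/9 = 0.11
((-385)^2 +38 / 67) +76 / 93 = 923598601 / 6231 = 148226.38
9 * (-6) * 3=-162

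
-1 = -1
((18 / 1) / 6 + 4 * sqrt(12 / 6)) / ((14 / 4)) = 2.47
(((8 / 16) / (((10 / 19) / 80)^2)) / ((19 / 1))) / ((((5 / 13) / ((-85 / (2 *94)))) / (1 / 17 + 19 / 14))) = -332956 / 329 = -1012.02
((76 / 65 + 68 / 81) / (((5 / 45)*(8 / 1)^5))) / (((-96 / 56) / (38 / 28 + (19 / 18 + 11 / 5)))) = -960433 / 646963200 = -0.00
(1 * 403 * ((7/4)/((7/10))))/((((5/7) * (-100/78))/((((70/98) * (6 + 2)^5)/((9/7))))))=-300425216/15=-20028347.73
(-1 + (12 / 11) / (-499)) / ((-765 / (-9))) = -5501 / 466565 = -0.01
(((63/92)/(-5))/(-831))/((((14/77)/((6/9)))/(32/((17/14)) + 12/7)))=1837/108307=0.02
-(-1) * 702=702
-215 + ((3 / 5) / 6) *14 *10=-201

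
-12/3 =-4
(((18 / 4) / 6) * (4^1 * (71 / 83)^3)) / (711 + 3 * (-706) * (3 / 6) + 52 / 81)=-86972373 / 16087799032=-0.01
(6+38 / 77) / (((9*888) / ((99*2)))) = 125 / 777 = 0.16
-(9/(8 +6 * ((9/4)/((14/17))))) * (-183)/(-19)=-46116/12977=-3.55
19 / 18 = 1.06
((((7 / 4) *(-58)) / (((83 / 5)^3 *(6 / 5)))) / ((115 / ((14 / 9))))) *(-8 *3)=710500 / 118359909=0.01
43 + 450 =493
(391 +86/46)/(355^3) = 9036/1028994125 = 0.00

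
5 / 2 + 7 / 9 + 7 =185 / 18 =10.28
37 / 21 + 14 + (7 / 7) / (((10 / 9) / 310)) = 6190 / 21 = 294.76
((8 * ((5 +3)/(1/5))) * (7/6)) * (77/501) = 86240/1503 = 57.38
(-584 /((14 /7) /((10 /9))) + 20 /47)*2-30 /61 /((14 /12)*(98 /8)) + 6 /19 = -108925526506 /168158151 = -647.76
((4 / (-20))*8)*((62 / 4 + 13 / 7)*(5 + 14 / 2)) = -11664 / 35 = -333.26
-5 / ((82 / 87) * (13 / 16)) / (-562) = 1740 / 149773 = 0.01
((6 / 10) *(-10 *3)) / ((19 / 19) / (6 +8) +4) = -84 / 19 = -4.42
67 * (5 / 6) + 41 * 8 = 2303 / 6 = 383.83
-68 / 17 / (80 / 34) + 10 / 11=-87 / 110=-0.79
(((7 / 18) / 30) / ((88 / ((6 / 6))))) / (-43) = -7 / 2043360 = -0.00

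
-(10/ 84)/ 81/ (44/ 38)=-95/ 74844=-0.00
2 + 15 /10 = 7 /2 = 3.50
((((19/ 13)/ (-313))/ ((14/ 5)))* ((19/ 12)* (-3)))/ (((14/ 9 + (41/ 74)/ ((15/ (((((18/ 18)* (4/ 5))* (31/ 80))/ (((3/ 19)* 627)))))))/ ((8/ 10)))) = 1983514500/ 486924603893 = 0.00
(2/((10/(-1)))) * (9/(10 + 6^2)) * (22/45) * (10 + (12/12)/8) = -891/4600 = -0.19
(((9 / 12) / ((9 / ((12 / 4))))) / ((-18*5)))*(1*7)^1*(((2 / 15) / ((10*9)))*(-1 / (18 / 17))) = 119 / 4374000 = 0.00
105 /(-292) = -0.36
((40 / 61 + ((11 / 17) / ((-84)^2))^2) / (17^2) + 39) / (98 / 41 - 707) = -405617229816289565 / 7327826426025633024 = -0.06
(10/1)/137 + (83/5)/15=12121/10275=1.18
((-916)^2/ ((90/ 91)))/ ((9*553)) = 5453864/ 31995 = 170.46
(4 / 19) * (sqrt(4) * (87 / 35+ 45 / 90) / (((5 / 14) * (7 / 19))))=1672 / 175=9.55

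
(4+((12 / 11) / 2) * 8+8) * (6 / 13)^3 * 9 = 349920 / 24167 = 14.48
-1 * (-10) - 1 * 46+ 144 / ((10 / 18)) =1116 / 5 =223.20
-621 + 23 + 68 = -530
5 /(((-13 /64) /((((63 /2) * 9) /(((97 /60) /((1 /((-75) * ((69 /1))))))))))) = 24192 /29003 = 0.83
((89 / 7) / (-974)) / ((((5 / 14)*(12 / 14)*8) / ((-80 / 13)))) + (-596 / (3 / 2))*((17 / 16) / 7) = -5342567 / 88634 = -60.28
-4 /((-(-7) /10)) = -40 /7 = -5.71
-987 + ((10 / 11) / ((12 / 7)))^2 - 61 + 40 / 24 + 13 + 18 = -4421567 / 4356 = -1015.05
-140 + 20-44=-164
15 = 15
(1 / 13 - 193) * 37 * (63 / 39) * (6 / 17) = -11692296 / 2873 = -4069.72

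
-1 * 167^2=-27889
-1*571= -571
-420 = -420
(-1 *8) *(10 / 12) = -20 / 3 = -6.67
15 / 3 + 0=5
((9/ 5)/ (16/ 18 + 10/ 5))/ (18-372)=-27/ 15340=-0.00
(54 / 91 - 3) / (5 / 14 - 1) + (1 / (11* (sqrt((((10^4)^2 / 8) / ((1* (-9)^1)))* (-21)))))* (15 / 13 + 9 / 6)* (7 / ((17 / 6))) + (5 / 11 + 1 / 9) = 207* sqrt(42) / 12155000 + 5546 / 1287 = 4.31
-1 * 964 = -964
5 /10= 1 /2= 0.50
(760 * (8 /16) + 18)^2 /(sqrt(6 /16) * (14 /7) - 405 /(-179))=7655665320 /77309 - 5075422564 * sqrt(6) /231927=45422.92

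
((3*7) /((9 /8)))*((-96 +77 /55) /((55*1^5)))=-2408 /75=-32.11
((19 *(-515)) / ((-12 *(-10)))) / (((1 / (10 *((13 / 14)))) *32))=-127205 / 5376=-23.66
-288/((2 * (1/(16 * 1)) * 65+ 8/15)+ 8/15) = -34560/1103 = -31.33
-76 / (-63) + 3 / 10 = 949 / 630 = 1.51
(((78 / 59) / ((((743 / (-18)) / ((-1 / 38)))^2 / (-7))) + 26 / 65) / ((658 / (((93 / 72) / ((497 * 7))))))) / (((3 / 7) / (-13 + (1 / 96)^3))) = -299449387471872473 / 43739850262968590008320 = -0.00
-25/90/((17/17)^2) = -5/18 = -0.28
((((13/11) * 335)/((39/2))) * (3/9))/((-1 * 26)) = -335/1287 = -0.26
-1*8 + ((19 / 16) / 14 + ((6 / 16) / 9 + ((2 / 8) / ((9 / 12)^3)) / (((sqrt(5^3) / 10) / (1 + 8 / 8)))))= -5291 / 672 + 64*sqrt(5) / 135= -6.81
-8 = -8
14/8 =7/4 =1.75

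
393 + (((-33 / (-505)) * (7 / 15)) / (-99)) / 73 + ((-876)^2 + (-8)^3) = 1272821818718 / 1658925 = 767257.00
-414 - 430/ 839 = -347776/ 839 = -414.51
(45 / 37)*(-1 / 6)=-15 / 74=-0.20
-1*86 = -86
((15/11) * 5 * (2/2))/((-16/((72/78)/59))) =-225/33748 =-0.01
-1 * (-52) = 52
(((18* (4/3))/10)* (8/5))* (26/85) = 2496/2125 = 1.17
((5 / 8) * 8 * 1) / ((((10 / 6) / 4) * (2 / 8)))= 48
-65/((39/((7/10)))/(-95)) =665/6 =110.83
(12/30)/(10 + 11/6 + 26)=12/1135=0.01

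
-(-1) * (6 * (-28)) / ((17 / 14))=-2352 / 17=-138.35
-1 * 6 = -6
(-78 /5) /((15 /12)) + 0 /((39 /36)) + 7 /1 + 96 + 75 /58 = 91.81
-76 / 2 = -38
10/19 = 0.53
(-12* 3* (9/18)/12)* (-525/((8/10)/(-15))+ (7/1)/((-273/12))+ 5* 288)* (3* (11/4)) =-58087161/416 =-139632.60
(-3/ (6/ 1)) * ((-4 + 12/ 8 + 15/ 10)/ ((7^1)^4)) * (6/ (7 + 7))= 3/ 33614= 0.00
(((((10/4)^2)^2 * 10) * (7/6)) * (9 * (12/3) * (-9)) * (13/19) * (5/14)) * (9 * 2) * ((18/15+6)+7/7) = -404746875/76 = -5325616.78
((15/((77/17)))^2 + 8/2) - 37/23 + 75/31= 15.78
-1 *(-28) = 28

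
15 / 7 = 2.14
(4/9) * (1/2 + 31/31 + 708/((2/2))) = 946/3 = 315.33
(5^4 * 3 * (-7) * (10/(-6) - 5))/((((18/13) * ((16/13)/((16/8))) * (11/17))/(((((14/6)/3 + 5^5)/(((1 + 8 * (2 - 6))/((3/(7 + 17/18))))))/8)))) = -34000159375/45012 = -755357.67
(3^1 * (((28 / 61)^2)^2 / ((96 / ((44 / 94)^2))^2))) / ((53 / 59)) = 8296117676 / 10742562673818639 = 0.00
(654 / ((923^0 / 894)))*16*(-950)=-8887075200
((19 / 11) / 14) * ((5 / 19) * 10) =25 / 77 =0.32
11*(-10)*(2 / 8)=-55 / 2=-27.50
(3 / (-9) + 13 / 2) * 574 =10619 / 3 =3539.67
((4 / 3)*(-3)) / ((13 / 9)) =-36 / 13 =-2.77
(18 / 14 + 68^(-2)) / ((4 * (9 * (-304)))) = -41623 / 354235392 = -0.00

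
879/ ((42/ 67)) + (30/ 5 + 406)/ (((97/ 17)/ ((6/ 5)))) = 10109371/ 6790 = 1488.86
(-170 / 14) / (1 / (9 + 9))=-1530 / 7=-218.57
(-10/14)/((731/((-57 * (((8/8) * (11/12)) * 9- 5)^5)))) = 105818505/5239808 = 20.20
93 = 93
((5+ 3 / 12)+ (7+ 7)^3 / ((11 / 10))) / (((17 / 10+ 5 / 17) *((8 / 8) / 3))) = 9349235 / 2486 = 3760.75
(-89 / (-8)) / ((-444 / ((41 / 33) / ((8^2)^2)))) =-3649 / 480116736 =-0.00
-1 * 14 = -14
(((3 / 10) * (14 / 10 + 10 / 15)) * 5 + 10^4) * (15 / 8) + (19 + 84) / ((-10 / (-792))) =2153073 / 80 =26913.41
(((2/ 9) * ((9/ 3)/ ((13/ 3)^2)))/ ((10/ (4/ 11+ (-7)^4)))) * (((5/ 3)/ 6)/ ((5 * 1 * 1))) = 1761/ 3718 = 0.47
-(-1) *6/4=3/2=1.50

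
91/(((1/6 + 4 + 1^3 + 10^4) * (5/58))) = 31668/300155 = 0.11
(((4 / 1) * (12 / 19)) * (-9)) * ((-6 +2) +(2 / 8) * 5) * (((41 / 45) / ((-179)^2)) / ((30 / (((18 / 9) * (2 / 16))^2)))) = 451 / 121755800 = 0.00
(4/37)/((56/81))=81/518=0.16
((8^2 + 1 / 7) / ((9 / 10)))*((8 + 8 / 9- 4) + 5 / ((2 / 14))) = 1611910 / 567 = 2842.87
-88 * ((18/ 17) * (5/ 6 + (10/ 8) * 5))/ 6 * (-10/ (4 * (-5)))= -55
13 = 13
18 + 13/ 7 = 139/ 7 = 19.86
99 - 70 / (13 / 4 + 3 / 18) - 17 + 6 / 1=2768 / 41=67.51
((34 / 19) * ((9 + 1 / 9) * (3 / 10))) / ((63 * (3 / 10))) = 2788 / 10773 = 0.26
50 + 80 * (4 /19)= 1270 /19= 66.84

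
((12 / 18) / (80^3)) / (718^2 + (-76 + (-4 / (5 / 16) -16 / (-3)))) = 1 / 395858329600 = 0.00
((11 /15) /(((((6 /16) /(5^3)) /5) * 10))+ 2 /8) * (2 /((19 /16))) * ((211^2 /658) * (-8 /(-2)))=3140689424 /56259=55825.55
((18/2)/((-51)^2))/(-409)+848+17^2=134394536/118201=1137.00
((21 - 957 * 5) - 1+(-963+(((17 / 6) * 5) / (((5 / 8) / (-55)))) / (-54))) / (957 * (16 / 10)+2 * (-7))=-1155245 / 307233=-3.76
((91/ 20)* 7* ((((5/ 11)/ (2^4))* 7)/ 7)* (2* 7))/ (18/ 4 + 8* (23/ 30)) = 66885/ 56144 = 1.19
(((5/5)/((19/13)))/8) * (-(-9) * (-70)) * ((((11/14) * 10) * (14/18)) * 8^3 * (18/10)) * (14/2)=-40360320/19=-2124227.37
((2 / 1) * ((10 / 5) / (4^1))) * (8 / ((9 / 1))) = 8 / 9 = 0.89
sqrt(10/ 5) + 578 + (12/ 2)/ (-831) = sqrt(2) + 160104/ 277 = 579.41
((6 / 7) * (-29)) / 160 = -87 / 560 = -0.16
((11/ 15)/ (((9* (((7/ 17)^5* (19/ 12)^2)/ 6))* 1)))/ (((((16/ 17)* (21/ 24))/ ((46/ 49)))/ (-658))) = -18369269310656/ 1486495115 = -12357.44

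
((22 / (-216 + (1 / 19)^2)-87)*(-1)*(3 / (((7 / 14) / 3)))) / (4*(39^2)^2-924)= 20375301 / 120248366500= 0.00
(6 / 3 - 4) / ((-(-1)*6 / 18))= -6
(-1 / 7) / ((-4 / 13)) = 13 / 28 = 0.46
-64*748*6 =-287232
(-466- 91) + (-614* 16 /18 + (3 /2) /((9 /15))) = -19805 /18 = -1100.28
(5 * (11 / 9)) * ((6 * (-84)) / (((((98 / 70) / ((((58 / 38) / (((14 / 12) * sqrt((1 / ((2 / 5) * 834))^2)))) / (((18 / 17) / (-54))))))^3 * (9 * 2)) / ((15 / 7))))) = 1189098530716247874201600 / 806954491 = 1473563309924311.30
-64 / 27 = -2.37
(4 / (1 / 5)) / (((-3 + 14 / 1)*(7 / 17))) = 340 / 77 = 4.42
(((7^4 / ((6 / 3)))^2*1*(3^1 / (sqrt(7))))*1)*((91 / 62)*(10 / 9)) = 374712065*sqrt(7) / 372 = 2665040.15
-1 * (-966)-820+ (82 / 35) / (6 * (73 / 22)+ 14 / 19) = 22066788 / 151025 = 146.11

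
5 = 5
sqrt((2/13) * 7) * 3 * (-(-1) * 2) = 6 * sqrt(182)/13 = 6.23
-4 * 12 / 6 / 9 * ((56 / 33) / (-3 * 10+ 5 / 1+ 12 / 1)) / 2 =224 / 3861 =0.06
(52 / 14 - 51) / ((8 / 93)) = -30783 / 56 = -549.70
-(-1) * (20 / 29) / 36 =5 / 261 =0.02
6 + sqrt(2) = 7.41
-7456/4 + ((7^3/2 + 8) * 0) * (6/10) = -1864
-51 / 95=-0.54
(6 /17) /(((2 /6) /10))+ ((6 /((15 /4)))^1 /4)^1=934 /85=10.99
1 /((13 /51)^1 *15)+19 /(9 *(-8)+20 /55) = -189 /51220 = -0.00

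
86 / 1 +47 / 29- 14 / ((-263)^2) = 175758023 / 2005901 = 87.62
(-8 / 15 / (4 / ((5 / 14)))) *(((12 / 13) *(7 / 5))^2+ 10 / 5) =-15506 / 88725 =-0.17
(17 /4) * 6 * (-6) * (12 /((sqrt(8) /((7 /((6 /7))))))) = -7497 * sqrt(2) /2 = -5301.18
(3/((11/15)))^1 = 45/11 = 4.09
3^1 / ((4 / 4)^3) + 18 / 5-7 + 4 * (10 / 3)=12.93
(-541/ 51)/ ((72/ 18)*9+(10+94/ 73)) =-39493/ 176052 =-0.22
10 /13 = 0.77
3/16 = 0.19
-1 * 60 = -60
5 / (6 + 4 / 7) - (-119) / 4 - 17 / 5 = 12471 / 460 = 27.11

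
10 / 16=5 / 8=0.62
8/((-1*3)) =-8/3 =-2.67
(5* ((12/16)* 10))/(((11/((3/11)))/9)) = 2025/242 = 8.37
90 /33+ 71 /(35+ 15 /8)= 15098 /3245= 4.65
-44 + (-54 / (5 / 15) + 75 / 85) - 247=-7686 / 17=-452.12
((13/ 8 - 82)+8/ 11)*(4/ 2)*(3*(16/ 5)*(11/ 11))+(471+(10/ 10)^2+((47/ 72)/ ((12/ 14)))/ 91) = -326556583/ 308880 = -1057.23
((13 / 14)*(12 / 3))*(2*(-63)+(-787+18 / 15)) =-118534 / 35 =-3386.69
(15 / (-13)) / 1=-15 / 13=-1.15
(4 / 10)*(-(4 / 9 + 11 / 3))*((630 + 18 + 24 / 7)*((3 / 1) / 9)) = -22496 / 63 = -357.08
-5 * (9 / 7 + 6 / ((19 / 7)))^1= -2325 / 133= -17.48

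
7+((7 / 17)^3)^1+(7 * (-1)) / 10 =312949 / 49130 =6.37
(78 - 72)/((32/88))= 33/2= 16.50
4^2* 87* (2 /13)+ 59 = 3551 /13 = 273.15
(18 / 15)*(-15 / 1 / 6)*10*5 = -150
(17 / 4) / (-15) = -17 / 60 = -0.28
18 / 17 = 1.06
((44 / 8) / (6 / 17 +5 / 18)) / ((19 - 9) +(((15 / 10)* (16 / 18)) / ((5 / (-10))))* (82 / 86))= 1.17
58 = 58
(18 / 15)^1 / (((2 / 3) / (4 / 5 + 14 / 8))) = 459 / 100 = 4.59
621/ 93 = 207/ 31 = 6.68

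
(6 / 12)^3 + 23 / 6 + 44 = 1151 / 24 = 47.96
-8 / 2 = -4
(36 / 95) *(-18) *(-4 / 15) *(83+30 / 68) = 1225584 / 8075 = 151.78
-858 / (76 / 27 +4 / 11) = -127413 / 472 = -269.94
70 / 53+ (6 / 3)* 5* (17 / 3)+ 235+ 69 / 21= 329752 / 1113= 296.27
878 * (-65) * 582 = -33214740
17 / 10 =1.70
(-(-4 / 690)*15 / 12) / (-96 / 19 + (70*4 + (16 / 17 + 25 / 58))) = 9367 / 357183399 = 0.00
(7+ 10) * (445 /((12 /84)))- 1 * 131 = 52824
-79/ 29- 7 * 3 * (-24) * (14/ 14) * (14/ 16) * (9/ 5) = 791.08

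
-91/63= -13/9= -1.44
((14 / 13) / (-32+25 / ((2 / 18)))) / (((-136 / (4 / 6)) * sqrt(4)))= -0.00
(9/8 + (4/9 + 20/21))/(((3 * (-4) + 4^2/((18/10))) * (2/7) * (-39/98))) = 8897/1248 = 7.13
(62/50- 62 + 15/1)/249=-1144/6225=-0.18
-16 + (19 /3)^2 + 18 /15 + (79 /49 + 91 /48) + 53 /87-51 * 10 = -491682431 /1023120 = -480.57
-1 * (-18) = 18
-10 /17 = -0.59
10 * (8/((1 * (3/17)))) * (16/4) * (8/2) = 21760/3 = 7253.33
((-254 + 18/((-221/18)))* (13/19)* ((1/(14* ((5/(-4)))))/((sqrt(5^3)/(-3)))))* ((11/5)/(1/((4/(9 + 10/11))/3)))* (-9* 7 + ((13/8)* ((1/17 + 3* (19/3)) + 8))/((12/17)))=0.56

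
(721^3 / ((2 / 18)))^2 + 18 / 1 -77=11378803749381565942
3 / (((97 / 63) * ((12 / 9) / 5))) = 2835 / 388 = 7.31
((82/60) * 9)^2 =15129/100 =151.29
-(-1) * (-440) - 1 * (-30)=-410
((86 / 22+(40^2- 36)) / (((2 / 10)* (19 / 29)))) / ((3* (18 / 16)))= 6668840 / 1881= 3545.37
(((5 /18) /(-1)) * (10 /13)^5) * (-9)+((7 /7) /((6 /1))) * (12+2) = 3349051 /1113879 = 3.01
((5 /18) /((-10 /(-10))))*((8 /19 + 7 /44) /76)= 2425 /1143648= 0.00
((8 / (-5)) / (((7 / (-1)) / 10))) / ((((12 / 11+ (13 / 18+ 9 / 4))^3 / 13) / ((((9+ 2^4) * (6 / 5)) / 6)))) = 64583101440 / 29158566703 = 2.21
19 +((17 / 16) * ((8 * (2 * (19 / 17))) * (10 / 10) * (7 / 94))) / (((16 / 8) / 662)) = 45809 / 94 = 487.33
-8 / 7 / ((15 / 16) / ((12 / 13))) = -512 / 455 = -1.13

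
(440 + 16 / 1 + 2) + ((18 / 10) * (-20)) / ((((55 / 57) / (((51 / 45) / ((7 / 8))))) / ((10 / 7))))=1048262 / 2695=388.97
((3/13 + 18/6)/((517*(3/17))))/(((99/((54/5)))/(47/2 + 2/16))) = 67473/739310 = 0.09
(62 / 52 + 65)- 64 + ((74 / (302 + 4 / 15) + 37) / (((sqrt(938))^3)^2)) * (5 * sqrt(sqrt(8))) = 30155 * 2^(3 / 4) / 133638625316 + 57 / 26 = 2.19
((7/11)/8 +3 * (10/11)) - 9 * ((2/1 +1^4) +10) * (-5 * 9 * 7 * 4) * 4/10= 5189431/88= 58970.81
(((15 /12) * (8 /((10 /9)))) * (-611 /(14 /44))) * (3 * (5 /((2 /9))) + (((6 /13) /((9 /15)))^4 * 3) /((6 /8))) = -18312974955 /15379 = -1190778.01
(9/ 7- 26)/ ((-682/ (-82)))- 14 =-40511/ 2387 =-16.97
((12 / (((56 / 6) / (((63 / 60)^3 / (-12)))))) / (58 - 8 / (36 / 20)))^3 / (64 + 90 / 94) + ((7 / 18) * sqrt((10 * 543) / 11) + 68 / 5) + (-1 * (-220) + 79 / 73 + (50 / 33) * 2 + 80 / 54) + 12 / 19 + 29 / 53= 7 * sqrt(59730) / 198 + 58791131799667809785502514541052311 / 244583206298337455898624000000000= 249.01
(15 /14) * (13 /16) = 195 /224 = 0.87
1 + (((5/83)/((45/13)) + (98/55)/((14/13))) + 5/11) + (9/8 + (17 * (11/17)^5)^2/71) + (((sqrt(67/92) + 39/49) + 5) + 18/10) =sqrt(1541)/46 + 18984014774867545367/1595324642781542904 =12.75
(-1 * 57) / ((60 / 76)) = -361 / 5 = -72.20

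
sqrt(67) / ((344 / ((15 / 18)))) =5 * sqrt(67) / 2064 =0.02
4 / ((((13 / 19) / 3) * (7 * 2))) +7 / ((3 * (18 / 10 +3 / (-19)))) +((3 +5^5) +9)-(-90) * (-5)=8811371 / 3276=2689.67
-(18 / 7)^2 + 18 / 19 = -5274 / 931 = -5.66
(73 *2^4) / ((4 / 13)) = 3796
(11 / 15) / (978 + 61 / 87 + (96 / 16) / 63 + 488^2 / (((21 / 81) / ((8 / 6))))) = 319 / 533187925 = 0.00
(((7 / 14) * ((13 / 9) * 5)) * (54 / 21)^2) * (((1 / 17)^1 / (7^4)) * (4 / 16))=0.00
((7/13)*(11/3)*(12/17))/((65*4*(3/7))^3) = 26411/26218998000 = 0.00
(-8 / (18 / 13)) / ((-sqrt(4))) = 26 / 9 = 2.89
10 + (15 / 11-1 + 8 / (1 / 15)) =1434 / 11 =130.36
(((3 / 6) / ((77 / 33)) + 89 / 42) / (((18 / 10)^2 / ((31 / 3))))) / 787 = 5425 / 573723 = 0.01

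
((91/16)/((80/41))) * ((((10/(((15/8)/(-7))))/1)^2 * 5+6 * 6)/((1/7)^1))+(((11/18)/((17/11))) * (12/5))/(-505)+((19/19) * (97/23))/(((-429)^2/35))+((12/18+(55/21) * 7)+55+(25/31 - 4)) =17183150808355872599/120163657099200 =142997.90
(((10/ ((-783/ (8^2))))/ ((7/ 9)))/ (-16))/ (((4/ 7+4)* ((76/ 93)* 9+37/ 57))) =2945/ 1640588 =0.00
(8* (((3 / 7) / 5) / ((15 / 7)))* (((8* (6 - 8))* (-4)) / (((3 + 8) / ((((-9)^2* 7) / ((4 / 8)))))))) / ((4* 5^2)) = 21.11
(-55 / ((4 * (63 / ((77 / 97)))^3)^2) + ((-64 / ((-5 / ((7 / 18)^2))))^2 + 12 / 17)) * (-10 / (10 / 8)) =-13405033295518898458393 / 376274153980751785650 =-35.63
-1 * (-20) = 20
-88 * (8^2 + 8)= -6336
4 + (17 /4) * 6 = 59 /2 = 29.50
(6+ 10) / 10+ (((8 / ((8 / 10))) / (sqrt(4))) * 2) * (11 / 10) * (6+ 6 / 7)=2696 / 35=77.03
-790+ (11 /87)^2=-789.98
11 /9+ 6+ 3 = 10.22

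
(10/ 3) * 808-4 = 8068/ 3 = 2689.33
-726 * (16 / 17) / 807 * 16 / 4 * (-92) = 1424896 / 4573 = 311.59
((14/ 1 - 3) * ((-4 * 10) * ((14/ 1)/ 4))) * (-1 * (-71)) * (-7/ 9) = 765380/ 9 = 85042.22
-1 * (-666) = 666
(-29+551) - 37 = 485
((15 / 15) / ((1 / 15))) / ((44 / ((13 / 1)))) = 195 / 44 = 4.43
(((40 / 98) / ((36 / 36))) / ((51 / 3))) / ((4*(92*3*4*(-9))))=-5 / 8276688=-0.00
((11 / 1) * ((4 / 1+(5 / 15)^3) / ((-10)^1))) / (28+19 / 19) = -1199 / 7830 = -0.15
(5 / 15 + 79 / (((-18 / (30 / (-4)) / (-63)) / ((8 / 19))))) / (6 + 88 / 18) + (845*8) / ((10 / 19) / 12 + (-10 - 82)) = -153.67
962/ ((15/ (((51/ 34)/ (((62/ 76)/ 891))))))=16285698/ 155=105069.02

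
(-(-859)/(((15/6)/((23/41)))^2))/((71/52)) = 94517488/2983775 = 31.68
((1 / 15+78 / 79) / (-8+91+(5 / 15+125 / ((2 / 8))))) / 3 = 1249 / 2073750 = 0.00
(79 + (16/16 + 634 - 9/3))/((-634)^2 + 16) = 711/401972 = 0.00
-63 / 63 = -1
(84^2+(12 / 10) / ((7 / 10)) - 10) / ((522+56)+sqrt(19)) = 12.10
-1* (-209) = 209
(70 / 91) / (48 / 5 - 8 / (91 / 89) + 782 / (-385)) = -1925 / 639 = -3.01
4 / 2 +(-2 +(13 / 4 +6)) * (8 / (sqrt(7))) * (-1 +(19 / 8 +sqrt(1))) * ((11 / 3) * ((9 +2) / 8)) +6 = 8 +66671 * sqrt(7) / 672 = 270.49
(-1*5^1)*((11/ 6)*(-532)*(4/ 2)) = 29260/ 3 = 9753.33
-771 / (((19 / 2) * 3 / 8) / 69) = -283728 / 19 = -14933.05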